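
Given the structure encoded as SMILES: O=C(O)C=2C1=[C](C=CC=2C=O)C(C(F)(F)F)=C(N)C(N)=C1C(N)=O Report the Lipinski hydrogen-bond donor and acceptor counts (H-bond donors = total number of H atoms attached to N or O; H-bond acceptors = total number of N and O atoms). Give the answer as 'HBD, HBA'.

7, 7

Donors: find every N or O and count the H atoms it carries.
  atom 1 (O): bond orders sum to 2 → 0 H
  atom 3 (O): bond orders sum to 1 → 1 H
  atom 11 (O): bond orders sum to 2 → 0 H
  atom 18 (N): bond orders sum to 1 → 2 H
  atom 20 (N): bond orders sum to 1 → 2 H
  atom 23 (N): bond orders sum to 1 → 2 H
  atom 24 (O): bond orders sum to 2 → 0 H
Lipinski HBD = 7.
Acceptors: N atoms = 3, O atoms = 4 → HBA = 7.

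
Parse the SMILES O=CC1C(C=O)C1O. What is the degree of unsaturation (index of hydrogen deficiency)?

3

Molecular formula: C5H6O3.
DoU = (2C + 2 + N − H − X) / 2, where X is the halogen count and O/S are ignored.
    = (2·5 + 2 + 0 − 6 − 0) / 2 = 6 / 2 = 3.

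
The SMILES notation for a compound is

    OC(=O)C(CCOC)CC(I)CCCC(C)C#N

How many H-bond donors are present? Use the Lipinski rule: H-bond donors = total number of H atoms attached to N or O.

Donors: find every N or O and count the H atoms it carries.
  atom 1 (O): bond orders sum to 1 → 1 H
  atom 3 (O): bond orders sum to 2 → 0 H
  atom 7 (O): bond orders sum to 2 → 0 H
  atom 18 (N): bond orders sum to 3 → 0 H
Lipinski HBD = 1.

1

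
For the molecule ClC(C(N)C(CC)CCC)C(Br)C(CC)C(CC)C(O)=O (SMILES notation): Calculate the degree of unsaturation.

Degree of unsaturation = (number of rings) + (number of π bonds).
Ring closures in the SMILES: 0.
π bonds: 1 double bond (each 1 DoU) → 1 DoU from unsaturation.
Total DoU = 0 + 1 = 1.

1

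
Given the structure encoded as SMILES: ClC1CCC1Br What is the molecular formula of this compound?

C4H6BrCl

Walk through each heavy atom and fill implicit hydrogens from standard valence (C 4, N 3, O 2, S 2, halogen 1):
  atom 1: Cl (halogen, monovalent) → 0 H
  atom 2: C, bond orders sum to 3 (valence 4) → 1 H
  atom 3: C, bond orders sum to 2 (valence 4) → 2 H
  atom 4: C, bond orders sum to 2 (valence 4) → 2 H
  atom 5: C, bond orders sum to 3 (valence 4) → 1 H
  atom 6: Br (halogen, monovalent) → 0 H
Totals → C:4, H:6, Br:1, Cl:1.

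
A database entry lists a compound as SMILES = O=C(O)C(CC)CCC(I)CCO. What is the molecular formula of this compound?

C9H17IO3

Walk through each heavy atom and fill implicit hydrogens from standard valence (C 4, N 3, O 2, S 2, halogen 1):
  atom 1: O, bond orders sum to 2 (valence 2) → 0 H
  atom 2: C, bond orders sum to 4 (valence 4) → 0 H
  atom 3: O, bond orders sum to 1 (valence 2) → 1 H
  atom 4: C, bond orders sum to 3 (valence 4) → 1 H
  atom 5: C, bond orders sum to 2 (valence 4) → 2 H
  atom 6: C, bond orders sum to 1 (valence 4) → 3 H
  atom 7: C, bond orders sum to 2 (valence 4) → 2 H
  atom 8: C, bond orders sum to 2 (valence 4) → 2 H
  atom 9: C, bond orders sum to 3 (valence 4) → 1 H
  atom 10: I (halogen, monovalent) → 0 H
  atom 11: C, bond orders sum to 2 (valence 4) → 2 H
  atom 12: C, bond orders sum to 2 (valence 4) → 2 H
  atom 13: O, bond orders sum to 1 (valence 2) → 1 H
Totals → C:9, H:17, I:1, O:3.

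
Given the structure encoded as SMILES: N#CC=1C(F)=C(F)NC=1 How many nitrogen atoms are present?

Scan the SMILES for N atoms (remember two-letter symbols like Cl and Br are single atoms).
Nitrogen count: 2.

2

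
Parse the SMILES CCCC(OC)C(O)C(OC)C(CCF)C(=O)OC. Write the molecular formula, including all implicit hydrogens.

Walk through each heavy atom and fill implicit hydrogens from standard valence (C 4, N 3, O 2, S 2, halogen 1):
  atom 1: C, bond orders sum to 1 (valence 4) → 3 H
  atom 2: C, bond orders sum to 2 (valence 4) → 2 H
  atom 3: C, bond orders sum to 2 (valence 4) → 2 H
  atom 4: C, bond orders sum to 3 (valence 4) → 1 H
  atom 5: O, bond orders sum to 2 (valence 2) → 0 H
  atom 6: C, bond orders sum to 1 (valence 4) → 3 H
  atom 7: C, bond orders sum to 3 (valence 4) → 1 H
  atom 8: O, bond orders sum to 1 (valence 2) → 1 H
  atom 9: C, bond orders sum to 3 (valence 4) → 1 H
  atom 10: O, bond orders sum to 2 (valence 2) → 0 H
  atom 11: C, bond orders sum to 1 (valence 4) → 3 H
  atom 12: C, bond orders sum to 3 (valence 4) → 1 H
  atom 13: C, bond orders sum to 2 (valence 4) → 2 H
  atom 14: C, bond orders sum to 2 (valence 4) → 2 H
  atom 15: F (halogen, monovalent) → 0 H
  atom 16: C, bond orders sum to 4 (valence 4) → 0 H
  atom 17: O, bond orders sum to 2 (valence 2) → 0 H
  atom 18: O, bond orders sum to 2 (valence 2) → 0 H
  atom 19: C, bond orders sum to 1 (valence 4) → 3 H
Totals → C:13, H:25, F:1, O:5.

C13H25FO5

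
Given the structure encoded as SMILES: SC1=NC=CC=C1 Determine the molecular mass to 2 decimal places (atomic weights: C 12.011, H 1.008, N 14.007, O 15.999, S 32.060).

111.16 g/mol

First, the molecular formula is C5H5NS (counting implicit H from valence).
  C: 5 × 12.011 = 60.055
  H: 5 × 1.008 = 5.040
  N: 1 × 14.007 = 14.007
  S: 1 × 32.060 = 32.060
Sum: 5×12.011 + 5×1.008 + 1×14.007 + 1×32.060 = 111.162 → 111.16 g/mol.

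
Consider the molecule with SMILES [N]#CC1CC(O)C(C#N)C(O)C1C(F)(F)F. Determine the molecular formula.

C9H9F3N2O2

Walk through each heavy atom and fill implicit hydrogens from standard valence (C 4, N 3, O 2, S 2, halogen 1):
  atom 1: N with explicit H count 0
  atom 2: C, bond orders sum to 4 (valence 4) → 0 H
  atom 3: C, bond orders sum to 3 (valence 4) → 1 H
  atom 4: C, bond orders sum to 2 (valence 4) → 2 H
  atom 5: C, bond orders sum to 3 (valence 4) → 1 H
  atom 6: O, bond orders sum to 1 (valence 2) → 1 H
  atom 7: C, bond orders sum to 3 (valence 4) → 1 H
  atom 8: C, bond orders sum to 4 (valence 4) → 0 H
  atom 9: N, bond orders sum to 3 (valence 3) → 0 H
  atom 10: C, bond orders sum to 3 (valence 4) → 1 H
  atom 11: O, bond orders sum to 1 (valence 2) → 1 H
  atom 12: C, bond orders sum to 3 (valence 4) → 1 H
  atom 13: C, bond orders sum to 4 (valence 4) → 0 H
  atom 14: F (halogen, monovalent) → 0 H
  atom 15: F (halogen, monovalent) → 0 H
  atom 16: F (halogen, monovalent) → 0 H
Totals → C:9, H:9, F:3, N:2, O:2.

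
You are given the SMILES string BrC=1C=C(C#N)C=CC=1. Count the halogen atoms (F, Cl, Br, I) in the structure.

Halogen atoms appear at heavy-atom position 1 (1×Br).
Other groups present: 1 nitrile.
Halogen count: 1.

1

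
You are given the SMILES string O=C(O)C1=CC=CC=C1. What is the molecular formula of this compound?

Walk through each heavy atom and fill implicit hydrogens from standard valence (C 4, N 3, O 2, S 2, halogen 1):
  atom 1: O, bond orders sum to 2 (valence 2) → 0 H
  atom 2: C, bond orders sum to 4 (valence 4) → 0 H
  atom 3: O, bond orders sum to 1 (valence 2) → 1 H
  atom 4: C, bond orders sum to 4 (valence 4) → 0 H
  atom 5: C, bond orders sum to 3 (valence 4) → 1 H
  atom 6: C, bond orders sum to 3 (valence 4) → 1 H
  atom 7: C, bond orders sum to 3 (valence 4) → 1 H
  atom 8: C, bond orders sum to 3 (valence 4) → 1 H
  atom 9: C, bond orders sum to 3 (valence 4) → 1 H
Totals → C:7, H:6, O:2.

C7H6O2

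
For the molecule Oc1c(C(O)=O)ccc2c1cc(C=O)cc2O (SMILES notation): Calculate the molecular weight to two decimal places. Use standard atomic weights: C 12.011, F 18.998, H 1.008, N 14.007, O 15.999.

First, the molecular formula is C12H8O5 (counting implicit H from valence).
  C: 12 × 12.011 = 144.132
  H: 8 × 1.008 = 8.064
  O: 5 × 15.999 = 79.995
Sum: 12×12.011 + 8×1.008 + 5×15.999 = 232.191 → 232.19 g/mol.

232.19 g/mol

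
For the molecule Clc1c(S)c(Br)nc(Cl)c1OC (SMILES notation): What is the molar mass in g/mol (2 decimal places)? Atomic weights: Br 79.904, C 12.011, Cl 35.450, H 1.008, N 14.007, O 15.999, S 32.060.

First, the molecular formula is C6H4BrCl2NOS (counting implicit H from valence).
  Br: 1 × 79.904 = 79.904
  C: 6 × 12.011 = 72.066
  Cl: 2 × 35.450 = 70.900
  H: 4 × 1.008 = 4.032
  N: 1 × 14.007 = 14.007
  O: 1 × 15.999 = 15.999
  S: 1 × 32.060 = 32.060
Sum: 1×79.904 + 6×12.011 + 2×35.450 + 4×1.008 + 1×14.007 + 1×15.999 + 1×32.060 = 288.968 → 288.97 g/mol.

288.97 g/mol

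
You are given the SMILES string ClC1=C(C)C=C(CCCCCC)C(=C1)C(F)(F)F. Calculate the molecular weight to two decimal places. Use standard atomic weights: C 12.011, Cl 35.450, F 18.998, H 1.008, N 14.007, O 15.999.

278.74 g/mol

First, the molecular formula is C14H18ClF3 (counting implicit H from valence).
  C: 14 × 12.011 = 168.154
  Cl: 1 × 35.450 = 35.450
  F: 3 × 18.998 = 56.994
  H: 18 × 1.008 = 18.144
Sum: 14×12.011 + 1×35.450 + 3×18.998 + 18×1.008 = 278.742 → 278.74 g/mol.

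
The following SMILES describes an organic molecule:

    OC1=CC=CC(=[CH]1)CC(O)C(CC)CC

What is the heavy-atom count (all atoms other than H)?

Every atom symbol written in the SMILES (organic subset) is one heavy atom; implicit H are not written.
Heavy atoms by element → C:13, O:2.
Total: 15.

15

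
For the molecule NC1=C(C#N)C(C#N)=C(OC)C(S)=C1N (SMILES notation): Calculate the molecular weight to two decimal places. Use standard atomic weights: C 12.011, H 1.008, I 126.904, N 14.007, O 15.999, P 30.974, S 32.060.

First, the molecular formula is C9H8N4OS (counting implicit H from valence).
  C: 9 × 12.011 = 108.099
  H: 8 × 1.008 = 8.064
  N: 4 × 14.007 = 56.028
  O: 1 × 15.999 = 15.999
  S: 1 × 32.060 = 32.060
Sum: 9×12.011 + 8×1.008 + 4×14.007 + 1×15.999 + 1×32.060 = 220.250 → 220.25 g/mol.

220.25 g/mol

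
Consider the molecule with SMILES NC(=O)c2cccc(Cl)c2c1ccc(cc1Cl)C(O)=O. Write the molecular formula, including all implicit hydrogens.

Walk through each heavy atom and fill implicit hydrogens from standard valence (C 4, N 3, O 2, S 2, halogen 1); for lowercase aromatic atoms, an aromatic c carries 1 H when it has two neighbours and 0 H with three, and aromatic n carries 0 H:
  atom 1: N, bond orders sum to 1 (valence 3) → 2 H
  atom 2: C, bond orders sum to 4 (valence 4) → 0 H
  atom 3: O, bond orders sum to 2 (valence 2) → 0 H
  atom 4: aromatic c, 3 neighbours → 0 H
  atom 5: aromatic c, 2 neighbours → 1 H
  atom 6: aromatic c, 2 neighbours → 1 H
  atom 7: aromatic c, 2 neighbours → 1 H
  atom 8: aromatic c, 3 neighbours → 0 H
  atom 9: Cl (halogen, monovalent) → 0 H
  atom 10: aromatic c, 3 neighbours → 0 H
  atom 11: aromatic c, 3 neighbours → 0 H
  atom 12: aromatic c, 2 neighbours → 1 H
  atom 13: aromatic c, 2 neighbours → 1 H
  atom 14: aromatic c, 3 neighbours → 0 H
  atom 15: aromatic c, 2 neighbours → 1 H
  atom 16: aromatic c, 3 neighbours → 0 H
  atom 17: Cl (halogen, monovalent) → 0 H
  atom 18: C, bond orders sum to 4 (valence 4) → 0 H
  atom 19: O, bond orders sum to 1 (valence 2) → 1 H
  atom 20: O, bond orders sum to 2 (valence 2) → 0 H
Totals → C:14, H:9, Cl:2, N:1, O:3.

C14H9Cl2NO3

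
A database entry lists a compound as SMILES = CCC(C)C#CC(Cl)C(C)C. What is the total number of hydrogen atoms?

Walk through each heavy atom and fill implicit hydrogens from standard valence (C 4, N 3, O 2, S 2, halogen 1):
  atom 1: C, bond orders sum to 1 (valence 4) → 3 H
  atom 2: C, bond orders sum to 2 (valence 4) → 2 H
  atom 3: C, bond orders sum to 3 (valence 4) → 1 H
  atom 4: C, bond orders sum to 1 (valence 4) → 3 H
  atom 5: C, bond orders sum to 4 (valence 4) → 0 H
  atom 6: C, bond orders sum to 4 (valence 4) → 0 H
  atom 7: C, bond orders sum to 3 (valence 4) → 1 H
  atom 8: Cl (halogen, monovalent) → 0 H
  atom 9: C, bond orders sum to 3 (valence 4) → 1 H
  atom 10: C, bond orders sum to 1 (valence 4) → 3 H
  atom 11: C, bond orders sum to 1 (valence 4) → 3 H
Total hydrogens: 17.

17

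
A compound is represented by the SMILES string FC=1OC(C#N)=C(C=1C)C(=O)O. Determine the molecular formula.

Walk through each heavy atom and fill implicit hydrogens from standard valence (C 4, N 3, O 2, S 2, halogen 1):
  atom 1: F (halogen, monovalent) → 0 H
  atom 2: C, bond orders sum to 4 (valence 4) → 0 H
  atom 3: O, bond orders sum to 2 (valence 2) → 0 H
  atom 4: C, bond orders sum to 4 (valence 4) → 0 H
  atom 5: C, bond orders sum to 4 (valence 4) → 0 H
  atom 6: N, bond orders sum to 3 (valence 3) → 0 H
  atom 7: C, bond orders sum to 4 (valence 4) → 0 H
  atom 8: C, bond orders sum to 4 (valence 4) → 0 H
  atom 9: C, bond orders sum to 1 (valence 4) → 3 H
  atom 10: C, bond orders sum to 4 (valence 4) → 0 H
  atom 11: O, bond orders sum to 2 (valence 2) → 0 H
  atom 12: O, bond orders sum to 1 (valence 2) → 1 H
Totals → C:7, H:4, F:1, N:1, O:3.

C7H4FNO3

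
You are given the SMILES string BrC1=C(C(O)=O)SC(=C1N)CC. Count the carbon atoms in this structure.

7

Count every carbon token in the SMILES (each C, including those in ring-closure positions and inside branches).
Carbon count: 7.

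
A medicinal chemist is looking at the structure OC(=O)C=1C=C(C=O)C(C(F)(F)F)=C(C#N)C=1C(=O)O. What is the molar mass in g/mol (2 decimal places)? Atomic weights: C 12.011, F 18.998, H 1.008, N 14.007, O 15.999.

287.15 g/mol

First, the molecular formula is C11H4F3NO5 (counting implicit H from valence).
  C: 11 × 12.011 = 132.121
  F: 3 × 18.998 = 56.994
  H: 4 × 1.008 = 4.032
  N: 1 × 14.007 = 14.007
  O: 5 × 15.999 = 79.995
Sum: 11×12.011 + 3×18.998 + 4×1.008 + 1×14.007 + 5×15.999 = 287.149 → 287.15 g/mol.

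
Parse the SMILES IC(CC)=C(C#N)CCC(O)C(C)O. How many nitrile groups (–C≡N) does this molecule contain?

The nitrile motif appears at heavy-atom position 6 in the SMILES.
Other groups present: 1 alkene, 2 hydroxyl.
Nitrile count: 1.

1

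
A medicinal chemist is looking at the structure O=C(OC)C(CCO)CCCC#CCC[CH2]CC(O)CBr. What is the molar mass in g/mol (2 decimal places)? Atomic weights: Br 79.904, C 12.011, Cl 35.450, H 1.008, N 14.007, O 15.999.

363.29 g/mol

First, the molecular formula is C16H27BrO4 (counting implicit H from valence).
  Br: 1 × 79.904 = 79.904
  C: 16 × 12.011 = 192.176
  H: 27 × 1.008 = 27.216
  O: 4 × 15.999 = 63.996
Sum: 1×79.904 + 16×12.011 + 27×1.008 + 4×15.999 = 363.292 → 363.29 g/mol.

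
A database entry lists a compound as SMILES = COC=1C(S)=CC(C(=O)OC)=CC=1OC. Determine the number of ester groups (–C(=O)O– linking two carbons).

1

The ester motif appears at heavy-atom position 8 in the SMILES.
Other groups present: 2 ether, 1 thiol.
Ester count: 1.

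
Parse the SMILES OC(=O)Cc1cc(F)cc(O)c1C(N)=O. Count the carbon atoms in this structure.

Count every carbon token in the SMILES (each C, including those in ring-closure positions and inside branches).
Carbon count: 9.

9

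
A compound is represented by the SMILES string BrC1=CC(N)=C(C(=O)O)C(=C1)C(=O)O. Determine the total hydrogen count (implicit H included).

Walk through each heavy atom and fill implicit hydrogens from standard valence (C 4, N 3, O 2, S 2, halogen 1):
  atom 1: Br (halogen, monovalent) → 0 H
  atom 2: C, bond orders sum to 4 (valence 4) → 0 H
  atom 3: C, bond orders sum to 3 (valence 4) → 1 H
  atom 4: C, bond orders sum to 4 (valence 4) → 0 H
  atom 5: N, bond orders sum to 1 (valence 3) → 2 H
  atom 6: C, bond orders sum to 4 (valence 4) → 0 H
  atom 7: C, bond orders sum to 4 (valence 4) → 0 H
  atom 8: O, bond orders sum to 2 (valence 2) → 0 H
  atom 9: O, bond orders sum to 1 (valence 2) → 1 H
  atom 10: C, bond orders sum to 4 (valence 4) → 0 H
  atom 11: C, bond orders sum to 3 (valence 4) → 1 H
  atom 12: C, bond orders sum to 4 (valence 4) → 0 H
  atom 13: O, bond orders sum to 2 (valence 2) → 0 H
  atom 14: O, bond orders sum to 1 (valence 2) → 1 H
Total hydrogens: 6.

6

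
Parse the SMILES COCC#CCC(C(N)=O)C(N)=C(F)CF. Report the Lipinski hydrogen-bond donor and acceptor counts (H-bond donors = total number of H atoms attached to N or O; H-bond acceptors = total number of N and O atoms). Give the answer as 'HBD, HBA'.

4, 4

Donors: find every N or O and count the H atoms it carries.
  atom 2 (O): bond orders sum to 2 → 0 H
  atom 9 (N): bond orders sum to 1 → 2 H
  atom 10 (O): bond orders sum to 2 → 0 H
  atom 12 (N): bond orders sum to 1 → 2 H
Lipinski HBD = 4.
Acceptors: N atoms = 2, O atoms = 2 → HBA = 4.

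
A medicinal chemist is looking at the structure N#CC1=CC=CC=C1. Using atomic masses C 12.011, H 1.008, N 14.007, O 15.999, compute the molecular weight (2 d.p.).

103.12 g/mol

First, the molecular formula is C7H5N (counting implicit H from valence).
  C: 7 × 12.011 = 84.077
  H: 5 × 1.008 = 5.040
  N: 1 × 14.007 = 14.007
Sum: 7×12.011 + 5×1.008 + 1×14.007 = 103.124 → 103.12 g/mol.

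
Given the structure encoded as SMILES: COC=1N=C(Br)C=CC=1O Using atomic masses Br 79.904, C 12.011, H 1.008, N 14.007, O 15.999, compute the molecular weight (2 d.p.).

204.02 g/mol

First, the molecular formula is C6H6BrNO2 (counting implicit H from valence).
  Br: 1 × 79.904 = 79.904
  C: 6 × 12.011 = 72.066
  H: 6 × 1.008 = 6.048
  N: 1 × 14.007 = 14.007
  O: 2 × 15.999 = 31.998
Sum: 1×79.904 + 6×12.011 + 6×1.008 + 1×14.007 + 2×15.999 = 204.023 → 204.02 g/mol.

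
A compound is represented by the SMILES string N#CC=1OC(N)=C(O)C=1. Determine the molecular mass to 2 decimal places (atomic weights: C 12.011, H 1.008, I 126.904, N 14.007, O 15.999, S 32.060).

124.10 g/mol

First, the molecular formula is C5H4N2O2 (counting implicit H from valence).
  C: 5 × 12.011 = 60.055
  H: 4 × 1.008 = 4.032
  N: 2 × 14.007 = 28.014
  O: 2 × 15.999 = 31.998
Sum: 5×12.011 + 4×1.008 + 2×14.007 + 2×15.999 = 124.099 → 124.10 g/mol.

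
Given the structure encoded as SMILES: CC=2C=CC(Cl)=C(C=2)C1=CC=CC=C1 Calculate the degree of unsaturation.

8

Degree of unsaturation = (number of rings) + (number of π bonds).
Ring closures in the SMILES: 2.
π bonds: 6 double bonds (each 1 DoU) → 6 DoU from unsaturation.
Total DoU = 2 + 6 = 8.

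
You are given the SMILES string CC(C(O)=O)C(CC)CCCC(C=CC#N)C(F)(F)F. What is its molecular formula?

Walk through each heavy atom and fill implicit hydrogens from standard valence (C 4, N 3, O 2, S 2, halogen 1):
  atom 1: C, bond orders sum to 1 (valence 4) → 3 H
  atom 2: C, bond orders sum to 3 (valence 4) → 1 H
  atom 3: C, bond orders sum to 4 (valence 4) → 0 H
  atom 4: O, bond orders sum to 1 (valence 2) → 1 H
  atom 5: O, bond orders sum to 2 (valence 2) → 0 H
  atom 6: C, bond orders sum to 3 (valence 4) → 1 H
  atom 7: C, bond orders sum to 2 (valence 4) → 2 H
  atom 8: C, bond orders sum to 1 (valence 4) → 3 H
  atom 9: C, bond orders sum to 2 (valence 4) → 2 H
  atom 10: C, bond orders sum to 2 (valence 4) → 2 H
  atom 11: C, bond orders sum to 2 (valence 4) → 2 H
  atom 12: C, bond orders sum to 3 (valence 4) → 1 H
  atom 13: C, bond orders sum to 3 (valence 4) → 1 H
  atom 14: C, bond orders sum to 3 (valence 4) → 1 H
  atom 15: C, bond orders sum to 4 (valence 4) → 0 H
  atom 16: N, bond orders sum to 3 (valence 3) → 0 H
  atom 17: C, bond orders sum to 4 (valence 4) → 0 H
  atom 18: F (halogen, monovalent) → 0 H
  atom 19: F (halogen, monovalent) → 0 H
  atom 20: F (halogen, monovalent) → 0 H
Totals → C:14, H:20, F:3, N:1, O:2.

C14H20F3NO2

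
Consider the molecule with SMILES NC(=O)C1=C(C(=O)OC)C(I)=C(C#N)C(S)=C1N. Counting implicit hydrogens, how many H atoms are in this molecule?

Walk through each heavy atom and fill implicit hydrogens from standard valence (C 4, N 3, O 2, S 2, halogen 1):
  atom 1: N, bond orders sum to 1 (valence 3) → 2 H
  atom 2: C, bond orders sum to 4 (valence 4) → 0 H
  atom 3: O, bond orders sum to 2 (valence 2) → 0 H
  atom 4: C, bond orders sum to 4 (valence 4) → 0 H
  atom 5: C, bond orders sum to 4 (valence 4) → 0 H
  atom 6: C, bond orders sum to 4 (valence 4) → 0 H
  atom 7: O, bond orders sum to 2 (valence 2) → 0 H
  atom 8: O, bond orders sum to 2 (valence 2) → 0 H
  atom 9: C, bond orders sum to 1 (valence 4) → 3 H
  atom 10: C, bond orders sum to 4 (valence 4) → 0 H
  atom 11: I (halogen, monovalent) → 0 H
  atom 12: C, bond orders sum to 4 (valence 4) → 0 H
  atom 13: C, bond orders sum to 4 (valence 4) → 0 H
  atom 14: N, bond orders sum to 3 (valence 3) → 0 H
  atom 15: C, bond orders sum to 4 (valence 4) → 0 H
  atom 16: S, bond orders sum to 1 (valence 2) → 1 H
  atom 17: C, bond orders sum to 4 (valence 4) → 0 H
  atom 18: N, bond orders sum to 1 (valence 3) → 2 H
Total hydrogens: 8.

8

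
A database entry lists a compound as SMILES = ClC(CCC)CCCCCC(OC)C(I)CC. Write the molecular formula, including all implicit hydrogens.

C14H28ClIO

Walk through each heavy atom and fill implicit hydrogens from standard valence (C 4, N 3, O 2, S 2, halogen 1):
  atom 1: Cl (halogen, monovalent) → 0 H
  atom 2: C, bond orders sum to 3 (valence 4) → 1 H
  atom 3: C, bond orders sum to 2 (valence 4) → 2 H
  atom 4: C, bond orders sum to 2 (valence 4) → 2 H
  atom 5: C, bond orders sum to 1 (valence 4) → 3 H
  atom 6: C, bond orders sum to 2 (valence 4) → 2 H
  atom 7: C, bond orders sum to 2 (valence 4) → 2 H
  atom 8: C, bond orders sum to 2 (valence 4) → 2 H
  atom 9: C, bond orders sum to 2 (valence 4) → 2 H
  atom 10: C, bond orders sum to 2 (valence 4) → 2 H
  atom 11: C, bond orders sum to 3 (valence 4) → 1 H
  atom 12: O, bond orders sum to 2 (valence 2) → 0 H
  atom 13: C, bond orders sum to 1 (valence 4) → 3 H
  atom 14: C, bond orders sum to 3 (valence 4) → 1 H
  atom 15: I (halogen, monovalent) → 0 H
  atom 16: C, bond orders sum to 2 (valence 4) → 2 H
  atom 17: C, bond orders sum to 1 (valence 4) → 3 H
Totals → C:14, H:28, Cl:1, I:1, O:1.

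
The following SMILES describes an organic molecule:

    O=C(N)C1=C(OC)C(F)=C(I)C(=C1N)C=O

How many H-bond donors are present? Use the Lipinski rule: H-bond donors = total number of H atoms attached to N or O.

4

Donors: find every N or O and count the H atoms it carries.
  atom 1 (O): bond orders sum to 2 → 0 H
  atom 3 (N): bond orders sum to 1 → 2 H
  atom 6 (O): bond orders sum to 2 → 0 H
  atom 14 (N): bond orders sum to 1 → 2 H
  atom 16 (O): bond orders sum to 2 → 0 H
Lipinski HBD = 4.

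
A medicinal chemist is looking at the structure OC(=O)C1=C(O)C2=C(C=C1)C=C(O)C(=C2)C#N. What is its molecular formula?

C12H7NO4

Walk through each heavy atom and fill implicit hydrogens from standard valence (C 4, N 3, O 2, S 2, halogen 1):
  atom 1: O, bond orders sum to 1 (valence 2) → 1 H
  atom 2: C, bond orders sum to 4 (valence 4) → 0 H
  atom 3: O, bond orders sum to 2 (valence 2) → 0 H
  atom 4: C, bond orders sum to 4 (valence 4) → 0 H
  atom 5: C, bond orders sum to 4 (valence 4) → 0 H
  atom 6: O, bond orders sum to 1 (valence 2) → 1 H
  atom 7: C, bond orders sum to 4 (valence 4) → 0 H
  atom 8: C, bond orders sum to 4 (valence 4) → 0 H
  atom 9: C, bond orders sum to 3 (valence 4) → 1 H
  atom 10: C, bond orders sum to 3 (valence 4) → 1 H
  atom 11: C, bond orders sum to 3 (valence 4) → 1 H
  atom 12: C, bond orders sum to 4 (valence 4) → 0 H
  atom 13: O, bond orders sum to 1 (valence 2) → 1 H
  atom 14: C, bond orders sum to 4 (valence 4) → 0 H
  atom 15: C, bond orders sum to 3 (valence 4) → 1 H
  atom 16: C, bond orders sum to 4 (valence 4) → 0 H
  atom 17: N, bond orders sum to 3 (valence 3) → 0 H
Totals → C:12, H:7, N:1, O:4.
In Hill order: C12H7NO4.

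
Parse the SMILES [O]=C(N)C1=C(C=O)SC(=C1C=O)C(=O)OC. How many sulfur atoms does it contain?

1

Scan the SMILES for S atoms (remember two-letter symbols like Cl and Br are single atoms).
Sulfur count: 1.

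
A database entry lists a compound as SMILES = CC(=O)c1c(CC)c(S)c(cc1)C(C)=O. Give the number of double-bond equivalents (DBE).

Molecular formula: C12H14O2S.
DoU = (2C + 2 + N − H − X) / 2, where X is the halogen count and O/S are ignored.
    = (2·12 + 2 + 0 − 14 − 0) / 2 = 12 / 2 = 6.

6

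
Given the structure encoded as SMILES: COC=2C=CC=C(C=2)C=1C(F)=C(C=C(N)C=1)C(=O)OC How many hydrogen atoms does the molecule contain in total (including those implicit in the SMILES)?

Walk through each heavy atom and fill implicit hydrogens from standard valence (C 4, N 3, O 2, S 2, halogen 1):
  atom 1: C, bond orders sum to 1 (valence 4) → 3 H
  atom 2: O, bond orders sum to 2 (valence 2) → 0 H
  atom 3: C, bond orders sum to 4 (valence 4) → 0 H
  atom 4: C, bond orders sum to 3 (valence 4) → 1 H
  atom 5: C, bond orders sum to 3 (valence 4) → 1 H
  atom 6: C, bond orders sum to 3 (valence 4) → 1 H
  atom 7: C, bond orders sum to 4 (valence 4) → 0 H
  atom 8: C, bond orders sum to 3 (valence 4) → 1 H
  atom 9: C, bond orders sum to 4 (valence 4) → 0 H
  atom 10: C, bond orders sum to 4 (valence 4) → 0 H
  atom 11: F (halogen, monovalent) → 0 H
  atom 12: C, bond orders sum to 4 (valence 4) → 0 H
  atom 13: C, bond orders sum to 3 (valence 4) → 1 H
  atom 14: C, bond orders sum to 4 (valence 4) → 0 H
  atom 15: N, bond orders sum to 1 (valence 3) → 2 H
  atom 16: C, bond orders sum to 3 (valence 4) → 1 H
  atom 17: C, bond orders sum to 4 (valence 4) → 0 H
  atom 18: O, bond orders sum to 2 (valence 2) → 0 H
  atom 19: O, bond orders sum to 2 (valence 2) → 0 H
  atom 20: C, bond orders sum to 1 (valence 4) → 3 H
Total hydrogens: 14.

14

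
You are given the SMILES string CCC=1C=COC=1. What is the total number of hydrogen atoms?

8

Walk through each heavy atom and fill implicit hydrogens from standard valence (C 4, N 3, O 2, S 2, halogen 1):
  atom 1: C, bond orders sum to 1 (valence 4) → 3 H
  atom 2: C, bond orders sum to 2 (valence 4) → 2 H
  atom 3: C, bond orders sum to 4 (valence 4) → 0 H
  atom 4: C, bond orders sum to 3 (valence 4) → 1 H
  atom 5: C, bond orders sum to 3 (valence 4) → 1 H
  atom 6: O, bond orders sum to 2 (valence 2) → 0 H
  atom 7: C, bond orders sum to 3 (valence 4) → 1 H
Total hydrogens: 8.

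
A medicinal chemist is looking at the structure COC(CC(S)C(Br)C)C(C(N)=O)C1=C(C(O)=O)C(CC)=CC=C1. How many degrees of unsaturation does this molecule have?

Molecular formula: C17H24BrNO4S.
DoU = (2C + 2 + N − H − X) / 2, where X is the halogen count and O/S are ignored.
    = (2·17 + 2 + 1 − 24 − 1) / 2 = 12 / 2 = 6.

6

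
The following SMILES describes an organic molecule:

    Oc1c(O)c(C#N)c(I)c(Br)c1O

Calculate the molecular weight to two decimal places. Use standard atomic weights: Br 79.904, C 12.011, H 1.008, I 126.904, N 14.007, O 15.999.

355.91 g/mol

First, the molecular formula is C7H3BrINO3 (counting implicit H from valence).
  Br: 1 × 79.904 = 79.904
  C: 7 × 12.011 = 84.077
  H: 3 × 1.008 = 3.024
  I: 1 × 126.904 = 126.904
  N: 1 × 14.007 = 14.007
  O: 3 × 15.999 = 47.997
Sum: 1×79.904 + 7×12.011 + 3×1.008 + 1×126.904 + 1×14.007 + 3×15.999 = 355.913 → 355.91 g/mol.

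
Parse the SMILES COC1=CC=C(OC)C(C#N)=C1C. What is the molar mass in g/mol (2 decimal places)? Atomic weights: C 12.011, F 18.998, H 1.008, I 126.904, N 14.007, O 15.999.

177.20 g/mol

First, the molecular formula is C10H11NO2 (counting implicit H from valence).
  C: 10 × 12.011 = 120.110
  H: 11 × 1.008 = 11.088
  N: 1 × 14.007 = 14.007
  O: 2 × 15.999 = 31.998
Sum: 10×12.011 + 11×1.008 + 1×14.007 + 2×15.999 = 177.203 → 177.20 g/mol.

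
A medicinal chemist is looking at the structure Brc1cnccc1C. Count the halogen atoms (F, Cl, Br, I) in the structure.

Halogen atoms appear at heavy-atom position 1 (1×Br).
Halogen count: 1.

1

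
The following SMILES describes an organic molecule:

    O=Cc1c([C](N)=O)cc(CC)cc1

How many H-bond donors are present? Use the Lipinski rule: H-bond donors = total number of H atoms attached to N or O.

Donors: find every N or O and count the H atoms it carries.
  atom 1 (O): bond orders sum to 2 → 0 H
  atom 6 (N): bond orders sum to 1 → 2 H
  atom 7 (O): bond orders sum to 2 → 0 H
Lipinski HBD = 2.

2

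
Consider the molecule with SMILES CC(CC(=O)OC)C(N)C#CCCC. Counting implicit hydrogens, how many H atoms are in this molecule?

19

Walk through each heavy atom and fill implicit hydrogens from standard valence (C 4, N 3, O 2, S 2, halogen 1):
  atom 1: C, bond orders sum to 1 (valence 4) → 3 H
  atom 2: C, bond orders sum to 3 (valence 4) → 1 H
  atom 3: C, bond orders sum to 2 (valence 4) → 2 H
  atom 4: C, bond orders sum to 4 (valence 4) → 0 H
  atom 5: O, bond orders sum to 2 (valence 2) → 0 H
  atom 6: O, bond orders sum to 2 (valence 2) → 0 H
  atom 7: C, bond orders sum to 1 (valence 4) → 3 H
  atom 8: C, bond orders sum to 3 (valence 4) → 1 H
  atom 9: N, bond orders sum to 1 (valence 3) → 2 H
  atom 10: C, bond orders sum to 4 (valence 4) → 0 H
  atom 11: C, bond orders sum to 4 (valence 4) → 0 H
  atom 12: C, bond orders sum to 2 (valence 4) → 2 H
  atom 13: C, bond orders sum to 2 (valence 4) → 2 H
  atom 14: C, bond orders sum to 1 (valence 4) → 3 H
Total hydrogens: 19.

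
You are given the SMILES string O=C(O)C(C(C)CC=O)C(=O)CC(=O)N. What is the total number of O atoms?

Scan the SMILES for O atoms (remember two-letter symbols like Cl and Br are single atoms).
Oxygen count: 5.

5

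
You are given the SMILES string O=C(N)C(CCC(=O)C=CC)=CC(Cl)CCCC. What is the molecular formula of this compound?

C14H22ClNO2

Walk through each heavy atom and fill implicit hydrogens from standard valence (C 4, N 3, O 2, S 2, halogen 1):
  atom 1: O, bond orders sum to 2 (valence 2) → 0 H
  atom 2: C, bond orders sum to 4 (valence 4) → 0 H
  atom 3: N, bond orders sum to 1 (valence 3) → 2 H
  atom 4: C, bond orders sum to 4 (valence 4) → 0 H
  atom 5: C, bond orders sum to 2 (valence 4) → 2 H
  atom 6: C, bond orders sum to 2 (valence 4) → 2 H
  atom 7: C, bond orders sum to 4 (valence 4) → 0 H
  atom 8: O, bond orders sum to 2 (valence 2) → 0 H
  atom 9: C, bond orders sum to 3 (valence 4) → 1 H
  atom 10: C, bond orders sum to 3 (valence 4) → 1 H
  atom 11: C, bond orders sum to 1 (valence 4) → 3 H
  atom 12: C, bond orders sum to 3 (valence 4) → 1 H
  atom 13: C, bond orders sum to 3 (valence 4) → 1 H
  atom 14: Cl (halogen, monovalent) → 0 H
  atom 15: C, bond orders sum to 2 (valence 4) → 2 H
  atom 16: C, bond orders sum to 2 (valence 4) → 2 H
  atom 17: C, bond orders sum to 2 (valence 4) → 2 H
  atom 18: C, bond orders sum to 1 (valence 4) → 3 H
Totals → C:14, H:22, Cl:1, N:1, O:2.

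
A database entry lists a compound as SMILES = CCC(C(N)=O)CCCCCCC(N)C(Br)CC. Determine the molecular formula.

C14H29BrN2O

Walk through each heavy atom and fill implicit hydrogens from standard valence (C 4, N 3, O 2, S 2, halogen 1):
  atom 1: C, bond orders sum to 1 (valence 4) → 3 H
  atom 2: C, bond orders sum to 2 (valence 4) → 2 H
  atom 3: C, bond orders sum to 3 (valence 4) → 1 H
  atom 4: C, bond orders sum to 4 (valence 4) → 0 H
  atom 5: N, bond orders sum to 1 (valence 3) → 2 H
  atom 6: O, bond orders sum to 2 (valence 2) → 0 H
  atom 7: C, bond orders sum to 2 (valence 4) → 2 H
  atom 8: C, bond orders sum to 2 (valence 4) → 2 H
  atom 9: C, bond orders sum to 2 (valence 4) → 2 H
  atom 10: C, bond orders sum to 2 (valence 4) → 2 H
  atom 11: C, bond orders sum to 2 (valence 4) → 2 H
  atom 12: C, bond orders sum to 2 (valence 4) → 2 H
  atom 13: C, bond orders sum to 3 (valence 4) → 1 H
  atom 14: N, bond orders sum to 1 (valence 3) → 2 H
  atom 15: C, bond orders sum to 3 (valence 4) → 1 H
  atom 16: Br (halogen, monovalent) → 0 H
  atom 17: C, bond orders sum to 2 (valence 4) → 2 H
  atom 18: C, bond orders sum to 1 (valence 4) → 3 H
Totals → C:14, H:29, Br:1, N:2, O:1.
In Hill order: C14H29BrN2O.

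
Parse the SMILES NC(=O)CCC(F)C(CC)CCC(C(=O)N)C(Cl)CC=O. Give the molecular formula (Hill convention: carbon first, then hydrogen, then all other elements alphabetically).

Walk through each heavy atom and fill implicit hydrogens from standard valence (C 4, N 3, O 2, S 2, halogen 1):
  atom 1: N, bond orders sum to 1 (valence 3) → 2 H
  atom 2: C, bond orders sum to 4 (valence 4) → 0 H
  atom 3: O, bond orders sum to 2 (valence 2) → 0 H
  atom 4: C, bond orders sum to 2 (valence 4) → 2 H
  atom 5: C, bond orders sum to 2 (valence 4) → 2 H
  atom 6: C, bond orders sum to 3 (valence 4) → 1 H
  atom 7: F (halogen, monovalent) → 0 H
  atom 8: C, bond orders sum to 3 (valence 4) → 1 H
  atom 9: C, bond orders sum to 2 (valence 4) → 2 H
  atom 10: C, bond orders sum to 1 (valence 4) → 3 H
  atom 11: C, bond orders sum to 2 (valence 4) → 2 H
  atom 12: C, bond orders sum to 2 (valence 4) → 2 H
  atom 13: C, bond orders sum to 3 (valence 4) → 1 H
  atom 14: C, bond orders sum to 4 (valence 4) → 0 H
  atom 15: O, bond orders sum to 2 (valence 2) → 0 H
  atom 16: N, bond orders sum to 1 (valence 3) → 2 H
  atom 17: C, bond orders sum to 3 (valence 4) → 1 H
  atom 18: Cl (halogen, monovalent) → 0 H
  atom 19: C, bond orders sum to 2 (valence 4) → 2 H
  atom 20: C, bond orders sum to 3 (valence 4) → 1 H
  atom 21: O, bond orders sum to 2 (valence 2) → 0 H
Totals → C:14, H:24, Cl:1, F:1, N:2, O:3.
In Hill order: C14H24ClFN2O3.

C14H24ClFN2O3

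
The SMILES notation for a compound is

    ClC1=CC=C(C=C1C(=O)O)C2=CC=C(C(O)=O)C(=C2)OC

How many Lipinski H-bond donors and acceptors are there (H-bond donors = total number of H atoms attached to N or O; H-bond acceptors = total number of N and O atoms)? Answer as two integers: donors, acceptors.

Donors: find every N or O and count the H atoms it carries.
  atom 9 (O): bond orders sum to 2 → 0 H
  atom 10 (O): bond orders sum to 1 → 1 H
  atom 16 (O): bond orders sum to 1 → 1 H
  atom 17 (O): bond orders sum to 2 → 0 H
  atom 20 (O): bond orders sum to 2 → 0 H
Lipinski HBD = 2.
Acceptors: N atoms = 0, O atoms = 5 → HBA = 5.

2, 5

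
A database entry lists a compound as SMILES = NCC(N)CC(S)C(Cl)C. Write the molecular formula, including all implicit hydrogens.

C6H15ClN2S

Walk through each heavy atom and fill implicit hydrogens from standard valence (C 4, N 3, O 2, S 2, halogen 1):
  atom 1: N, bond orders sum to 1 (valence 3) → 2 H
  atom 2: C, bond orders sum to 2 (valence 4) → 2 H
  atom 3: C, bond orders sum to 3 (valence 4) → 1 H
  atom 4: N, bond orders sum to 1 (valence 3) → 2 H
  atom 5: C, bond orders sum to 2 (valence 4) → 2 H
  atom 6: C, bond orders sum to 3 (valence 4) → 1 H
  atom 7: S, bond orders sum to 1 (valence 2) → 1 H
  atom 8: C, bond orders sum to 3 (valence 4) → 1 H
  atom 9: Cl (halogen, monovalent) → 0 H
  atom 10: C, bond orders sum to 1 (valence 4) → 3 H
Totals → C:6, H:15, Cl:1, N:2, S:1.
In Hill order: C6H15ClN2S.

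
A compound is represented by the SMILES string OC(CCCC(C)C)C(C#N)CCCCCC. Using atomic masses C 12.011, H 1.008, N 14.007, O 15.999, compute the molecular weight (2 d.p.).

239.40 g/mol

First, the molecular formula is C15H29NO (counting implicit H from valence).
  C: 15 × 12.011 = 180.165
  H: 29 × 1.008 = 29.232
  N: 1 × 14.007 = 14.007
  O: 1 × 15.999 = 15.999
Sum: 15×12.011 + 29×1.008 + 1×14.007 + 1×15.999 = 239.403 → 239.40 g/mol.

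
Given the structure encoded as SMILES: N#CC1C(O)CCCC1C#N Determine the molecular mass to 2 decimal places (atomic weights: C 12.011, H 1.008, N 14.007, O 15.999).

150.18 g/mol

First, the molecular formula is C8H10N2O (counting implicit H from valence).
  C: 8 × 12.011 = 96.088
  H: 10 × 1.008 = 10.080
  N: 2 × 14.007 = 28.014
  O: 1 × 15.999 = 15.999
Sum: 8×12.011 + 10×1.008 + 2×14.007 + 1×15.999 = 150.181 → 150.18 g/mol.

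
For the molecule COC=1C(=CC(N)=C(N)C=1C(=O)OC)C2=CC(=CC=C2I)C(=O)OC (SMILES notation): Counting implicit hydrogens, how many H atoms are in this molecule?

Walk through each heavy atom and fill implicit hydrogens from standard valence (C 4, N 3, O 2, S 2, halogen 1):
  atom 1: C, bond orders sum to 1 (valence 4) → 3 H
  atom 2: O, bond orders sum to 2 (valence 2) → 0 H
  atom 3: C, bond orders sum to 4 (valence 4) → 0 H
  atom 4: C, bond orders sum to 4 (valence 4) → 0 H
  atom 5: C, bond orders sum to 3 (valence 4) → 1 H
  atom 6: C, bond orders sum to 4 (valence 4) → 0 H
  atom 7: N, bond orders sum to 1 (valence 3) → 2 H
  atom 8: C, bond orders sum to 4 (valence 4) → 0 H
  atom 9: N, bond orders sum to 1 (valence 3) → 2 H
  atom 10: C, bond orders sum to 4 (valence 4) → 0 H
  atom 11: C, bond orders sum to 4 (valence 4) → 0 H
  atom 12: O, bond orders sum to 2 (valence 2) → 0 H
  atom 13: O, bond orders sum to 2 (valence 2) → 0 H
  atom 14: C, bond orders sum to 1 (valence 4) → 3 H
  atom 15: C, bond orders sum to 4 (valence 4) → 0 H
  atom 16: C, bond orders sum to 3 (valence 4) → 1 H
  atom 17: C, bond orders sum to 4 (valence 4) → 0 H
  atom 18: C, bond orders sum to 3 (valence 4) → 1 H
  atom 19: C, bond orders sum to 3 (valence 4) → 1 H
  atom 20: C, bond orders sum to 4 (valence 4) → 0 H
  atom 21: I (halogen, monovalent) → 0 H
  atom 22: C, bond orders sum to 4 (valence 4) → 0 H
  atom 23: O, bond orders sum to 2 (valence 2) → 0 H
  atom 24: O, bond orders sum to 2 (valence 2) → 0 H
  atom 25: C, bond orders sum to 1 (valence 4) → 3 H
Total hydrogens: 17.

17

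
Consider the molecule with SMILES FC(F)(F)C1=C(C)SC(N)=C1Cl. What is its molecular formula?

Walk through each heavy atom and fill implicit hydrogens from standard valence (C 4, N 3, O 2, S 2, halogen 1):
  atom 1: F (halogen, monovalent) → 0 H
  atom 2: C, bond orders sum to 4 (valence 4) → 0 H
  atom 3: F (halogen, monovalent) → 0 H
  atom 4: F (halogen, monovalent) → 0 H
  atom 5: C, bond orders sum to 4 (valence 4) → 0 H
  atom 6: C, bond orders sum to 4 (valence 4) → 0 H
  atom 7: C, bond orders sum to 1 (valence 4) → 3 H
  atom 8: S, bond orders sum to 2 (valence 2) → 0 H
  atom 9: C, bond orders sum to 4 (valence 4) → 0 H
  atom 10: N, bond orders sum to 1 (valence 3) → 2 H
  atom 11: C, bond orders sum to 4 (valence 4) → 0 H
  atom 12: Cl (halogen, monovalent) → 0 H
Totals → C:6, H:5, Cl:1, F:3, N:1, S:1.
In Hill order: C6H5ClF3NS.

C6H5ClF3NS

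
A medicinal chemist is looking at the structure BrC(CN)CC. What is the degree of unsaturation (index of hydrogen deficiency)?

Degree of unsaturation = (number of rings) + (number of π bonds).
Ring closures in the SMILES: 0.
π bonds: none → 0 DoU from unsaturation.
Total DoU = 0 + 0 = 0.

0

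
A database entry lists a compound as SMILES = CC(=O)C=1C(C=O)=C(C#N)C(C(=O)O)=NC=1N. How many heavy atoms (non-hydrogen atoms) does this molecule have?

Every atom symbol written in the SMILES (organic subset) is one heavy atom; implicit H are not written.
Heavy atoms by element → C:10, N:3, O:4.
Total: 17.

17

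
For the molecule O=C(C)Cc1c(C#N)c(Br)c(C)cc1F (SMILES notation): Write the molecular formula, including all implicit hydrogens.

Walk through each heavy atom and fill implicit hydrogens from standard valence (C 4, N 3, O 2, S 2, halogen 1); for lowercase aromatic atoms, an aromatic c carries 1 H when it has two neighbours and 0 H with three, and aromatic n carries 0 H:
  atom 1: O, bond orders sum to 2 (valence 2) → 0 H
  atom 2: C, bond orders sum to 4 (valence 4) → 0 H
  atom 3: C, bond orders sum to 1 (valence 4) → 3 H
  atom 4: C, bond orders sum to 2 (valence 4) → 2 H
  atom 5: aromatic c, 3 neighbours → 0 H
  atom 6: aromatic c, 3 neighbours → 0 H
  atom 7: C, bond orders sum to 4 (valence 4) → 0 H
  atom 8: N, bond orders sum to 3 (valence 3) → 0 H
  atom 9: aromatic c, 3 neighbours → 0 H
  atom 10: Br (halogen, monovalent) → 0 H
  atom 11: aromatic c, 3 neighbours → 0 H
  atom 12: C, bond orders sum to 1 (valence 4) → 3 H
  atom 13: aromatic c, 2 neighbours → 1 H
  atom 14: aromatic c, 3 neighbours → 0 H
  atom 15: F (halogen, monovalent) → 0 H
Totals → C:11, H:9, Br:1, F:1, N:1, O:1.

C11H9BrFNO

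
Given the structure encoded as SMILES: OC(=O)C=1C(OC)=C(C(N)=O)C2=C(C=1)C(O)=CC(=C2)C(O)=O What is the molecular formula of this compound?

Walk through each heavy atom and fill implicit hydrogens from standard valence (C 4, N 3, O 2, S 2, halogen 1):
  atom 1: O, bond orders sum to 1 (valence 2) → 1 H
  atom 2: C, bond orders sum to 4 (valence 4) → 0 H
  atom 3: O, bond orders sum to 2 (valence 2) → 0 H
  atom 4: C, bond orders sum to 4 (valence 4) → 0 H
  atom 5: C, bond orders sum to 4 (valence 4) → 0 H
  atom 6: O, bond orders sum to 2 (valence 2) → 0 H
  atom 7: C, bond orders sum to 1 (valence 4) → 3 H
  atom 8: C, bond orders sum to 4 (valence 4) → 0 H
  atom 9: C, bond orders sum to 4 (valence 4) → 0 H
  atom 10: N, bond orders sum to 1 (valence 3) → 2 H
  atom 11: O, bond orders sum to 2 (valence 2) → 0 H
  atom 12: C, bond orders sum to 4 (valence 4) → 0 H
  atom 13: C, bond orders sum to 4 (valence 4) → 0 H
  atom 14: C, bond orders sum to 3 (valence 4) → 1 H
  atom 15: C, bond orders sum to 4 (valence 4) → 0 H
  atom 16: O, bond orders sum to 1 (valence 2) → 1 H
  atom 17: C, bond orders sum to 3 (valence 4) → 1 H
  atom 18: C, bond orders sum to 4 (valence 4) → 0 H
  atom 19: C, bond orders sum to 3 (valence 4) → 1 H
  atom 20: C, bond orders sum to 4 (valence 4) → 0 H
  atom 21: O, bond orders sum to 1 (valence 2) → 1 H
  atom 22: O, bond orders sum to 2 (valence 2) → 0 H
Totals → C:14, H:11, N:1, O:7.

C14H11NO7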